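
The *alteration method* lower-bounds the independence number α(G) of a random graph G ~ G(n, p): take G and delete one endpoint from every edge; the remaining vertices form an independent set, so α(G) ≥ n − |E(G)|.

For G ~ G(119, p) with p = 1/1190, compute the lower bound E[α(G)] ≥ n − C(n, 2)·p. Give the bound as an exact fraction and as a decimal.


E[|E(G)|] = C(119, 2)·p = 7021 · (1/1190) = 59/10.
E[α(G)] ≥ n − E[|E(G)|] = 119 − 59/10 = 1131/10.
Numerically: ≈ 113.10000.
(This is only a lower bound; the true E[α(G)] may be larger.)

E[α(G)] ≥ 1131/10 ≈ 113.10000.


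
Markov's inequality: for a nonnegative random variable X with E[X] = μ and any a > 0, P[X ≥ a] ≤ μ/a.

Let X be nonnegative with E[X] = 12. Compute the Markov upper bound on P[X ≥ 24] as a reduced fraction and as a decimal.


μ = E[X] = 12, a = 24.
Markov: P[X ≥ 24] ≤ μ/a = (12)/24 = 1/2.
Numerically: ≈ 0.50000.
(Since a = 24 > μ = 12.00000, the bound 1/2 is < 1 and informative.)

P[X ≥ 24] ≤ 1/2 ≈ 0.50000.


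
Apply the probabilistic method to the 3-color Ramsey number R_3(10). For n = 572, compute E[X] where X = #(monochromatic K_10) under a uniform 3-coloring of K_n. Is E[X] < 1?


E[X] = C(572, 10) · 3^{1 − 45} = 954640815642161682606 · 3^{−44} = 954640815642161682606/984770902183611232881.
As a reduced fraction: E[X] = 106071201738017964734/109418989131512359209 ≈ 0.969404.
Is E[X] < 1? YES.
Since E[X] < 1, there exists a 3-coloring of K_{572} with no monochromatic K_10; hence R_3(10) > 572.

E[X] = 106071201738017964734/109418989131512359209 ≈ 0.969404; E[X] < 1, so R_3(10) > 572.


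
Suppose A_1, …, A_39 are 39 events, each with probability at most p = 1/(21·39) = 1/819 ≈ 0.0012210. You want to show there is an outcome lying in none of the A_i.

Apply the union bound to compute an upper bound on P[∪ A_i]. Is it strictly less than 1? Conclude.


Union bound: P[∪_{i=1}^{39} A_i] ≤ Σ_i P[A_i] ≤ 39·p = 39·(1/819) = 1/21.
Numerically: 1/21 ≈ 0.0476190.
Is 1/21 < 1? YES.
Since P[∪ A_i] ≤ 1/21 < 1, the complement has P[∩ A_i^c] ≥ 1 − 1/21 = 20/21 > 0, so some outcome avoids every A_i.

39·p = 1/21 ≈ 0.0476190; existence CERTIFIED by the union bound.


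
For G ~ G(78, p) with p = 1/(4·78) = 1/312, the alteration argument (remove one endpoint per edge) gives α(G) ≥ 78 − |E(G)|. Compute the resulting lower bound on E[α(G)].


E[|E(G)|] = C(78, 2)·p = 3003 · (1/312) = 77/8.
E[α(G)] ≥ n − E[|E(G)|] = 78 − 77/8 = 547/8.
Numerically: ≈ 68.3750.
(This is only a lower bound; the true E[α(G)] may be larger.)

E[α(G)] ≥ 547/8 ≈ 68.3750.


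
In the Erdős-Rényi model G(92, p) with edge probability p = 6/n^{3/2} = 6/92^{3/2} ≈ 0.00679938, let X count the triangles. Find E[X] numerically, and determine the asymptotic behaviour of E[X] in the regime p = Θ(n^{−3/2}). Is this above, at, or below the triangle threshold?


Number of potential triangles: C(92, 3) = 125580.
Each occurs with probability p³ ≈ (0.00679938)³ ≈ 3.14346427e-07.
By linearity: E[X] = C(92, 3)·p³ ≈ 125580 · 3.14346427e-07 ≈ 0.039476.
Since α = 3/2 > 1, p = c/n^{3/2} = o(1/n) is below the triangle threshold p ~ 1/n. Asymptotically E[X] ~ (c³/6)·n^{3(1−α)} = (6³/6)·n^{-1.5} → 0, so by Markov's inequality G has no triangles w.h.p.

E[X] ≈ 0.039476; in regime p = Θ(1/n^{3/2}) E[X] tends to 0 (below the triangle threshold p ~ 1/n).


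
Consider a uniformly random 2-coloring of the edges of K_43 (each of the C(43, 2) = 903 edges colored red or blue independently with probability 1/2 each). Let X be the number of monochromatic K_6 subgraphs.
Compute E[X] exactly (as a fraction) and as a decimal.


Let X = Σ_S X_S over the C(43, 6) = 6096454 subsets S of size 6, where X_S = 1 if the K_6 on S is monochromatic.
For a fixed S, the K_6 on S has C(6, 2) = 15 edges. P[all 15 edges red] = (1/2)^15, and likewise for blue, so P[monochromatic] = 2·(1/2)^15 = 2^{1 − 15} = 1/16384.
Summing: E[X] = C(43, 6) · 2^{1 − 15} = 6096454 · 1/16384 = 3048227/8192.
Numerically: E[X] ≈ 372.09802.

E[X] = C(43,6)·2^(1−C(6,2)) = 3048227/8192 ≈ 372.09802.


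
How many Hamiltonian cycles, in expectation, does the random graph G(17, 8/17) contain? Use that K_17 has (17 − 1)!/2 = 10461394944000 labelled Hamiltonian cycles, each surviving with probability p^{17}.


K_17 has (17 − 1)!/2 = 10461394944000 labelled Hamiltonian cycles.
For each such Hamiltonian cycle H, let X_H = 1 if all 17 edges of H are present in G. Then P[X_H = 1] = p^{17} = (8/17)^{17} = 2251799813685248/827240261886336764177.
Summing the indicators: E[X] = Σ_H E[X_H] = 10461394944000 · p^{17} = 10461394944000 · 2251799813685248/827240261886336764177 = 23556967185786995434586112000/827240261886336764177.
Numerically: E[X] ≈ 2.8477e+07.

E[X] = 10461394944000 · (8/17)^{17} = 23556967185786995434586112000/827240261886336764177 ≈ 2.8477e+07.


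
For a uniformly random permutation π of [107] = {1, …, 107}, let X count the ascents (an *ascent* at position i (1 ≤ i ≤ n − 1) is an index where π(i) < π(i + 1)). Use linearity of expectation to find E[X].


Write X = Σ X_I over i = 1, …, 106, with X_I the indicator of one ascent.
There are 106 indicators.
For each fixed i, the pair (π(i), π(i+1)) is a uniformly random ordered pair of distinct values from {1, …, 107}; by symmetry P[π(i) < π(i+1)] = 1/2.
By linearity: E[X] = 106 · (1/2) = (107 − 1) · (1/2) = 53 ≈ 53.000.

E[X] = 53 = 53.000.


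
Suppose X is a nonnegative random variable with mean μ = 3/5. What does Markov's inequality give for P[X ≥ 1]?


μ = E[X] = 3/5, a = 1.
Markov: P[X ≥ 1] ≤ μ/a = (3/5)/1 = 3/5.
Numerically: ≈ 0.6000.
(Since a = 1 > μ = 0.6000, the bound 3/5 is < 1 and informative.)

P[X ≥ 1] ≤ 3/5 ≈ 0.6000.


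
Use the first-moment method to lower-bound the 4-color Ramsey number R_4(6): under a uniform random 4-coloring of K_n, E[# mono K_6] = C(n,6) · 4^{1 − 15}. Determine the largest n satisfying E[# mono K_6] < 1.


We need C(n, 6) · 4^{1 − 15} < 1, i.e. C(n, 6) < 4^{15 − 1} = 268435456.
Check values of n near the boundary:
  n = 74: C(74, 6) = 185250786; 185250786 < 268435456? YES
  n = 75: C(75, 6) = 201359550; 201359550 < 268435456? YES
  n = 76: C(76, 6) = 218618940; 218618940 < 268435456? YES
  n = 77: C(77, 6) = 237093780; 237093780 < 268435456? YES
  n = 78: C(78, 6) = 256851595; 256851595 < 268435456? YES
  n = 79: C(79, 6) = 277962685; 277962685 < 268435456? NO
The largest n with C(n, 6) < 268435456 is n = 78 (where E[X] = 256851595/268435456 ≈ 0.9568). Hence R_4(6) > 78, i.e. R_4(6) ≥ 79.

Largest n = 78; hence R_4(6) > 78.


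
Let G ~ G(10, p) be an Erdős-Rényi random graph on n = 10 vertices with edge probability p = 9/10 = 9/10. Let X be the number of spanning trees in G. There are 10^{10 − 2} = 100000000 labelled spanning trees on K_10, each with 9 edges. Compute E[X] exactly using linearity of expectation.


K_10 has 10^{10 − 2} = 100000000 labelled spanning trees.
For each such spanning tree H, let X_H = 1 if all 9 edges of H are present in G. Then P[X_H = 1] = p^{9} = (9/10)^{9} = 387420489/1000000000.
By linearity: E[X] = Σ_H E[X_H] = 100000000 · p^{9} = 100000000 · 387420489/1000000000 = 387420489/10.
Numerically: E[X] ≈ 3.8742e+07.

E[X] = 100000000 · (9/10)^{9} = 387420489/10 ≈ 3.8742e+07.


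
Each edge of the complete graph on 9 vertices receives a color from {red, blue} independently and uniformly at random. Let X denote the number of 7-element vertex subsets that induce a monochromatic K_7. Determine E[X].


Let X = Σ_S X_S over the C(9, 7) = 36 subsets S of size 7, where X_S = 1 if the K_7 on S is monochromatic.
For a fixed S, the K_7 on S has C(7, 2) = 21 edges. P[all 21 edges red] = (1/2)^21, and likewise for blue, so P[monochromatic] = 2·(1/2)^21 = 2^{1 − 21} = 1/1048576.
Summing: E[X] = C(9, 7) · 2^{1 − 21} = 36 · 1/1048576 = 9/262144.
Numerically: E[X] ≈ 0.000034.

E[X] = C(9,7)·2^(1−C(7,2)) = 9/262144 ≈ 0.000034.


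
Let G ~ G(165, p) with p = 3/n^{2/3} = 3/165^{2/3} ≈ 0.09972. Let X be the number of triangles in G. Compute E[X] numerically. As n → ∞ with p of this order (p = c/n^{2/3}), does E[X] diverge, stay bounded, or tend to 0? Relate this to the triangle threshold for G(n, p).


Number of potential triangles: C(165, 3) = 735130.
Each occurs with probability p³ ≈ (0.09972)³ ≈ 9.917355e-04.
By linearity: E[X] = C(165, 3)·p³ ≈ 735130 · 9.917355e-04 ≈ 729.0545.
Since α = 2/3 < 1, p = c/n^{2/3} ≫ 1/n is above the triangle threshold p ~ 1/n. Asymptotically E[X] ~ (c³/6)·n^{3(1−α)} = (3³/6)·n^{1} → ∞; triangles are abundant w.h.p.

E[X] ≈ 729.0545; in regime p = Θ(1/n^{2/3}) E[X] diverges (above the triangle threshold p ~ 1/n).


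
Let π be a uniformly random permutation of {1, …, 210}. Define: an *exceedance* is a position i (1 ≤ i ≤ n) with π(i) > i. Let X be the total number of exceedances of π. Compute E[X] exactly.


Write X = Σ_{i=1}^{210} X_i, where X_i = 1_{π(i) > i}.
For each fixed i, π(i) is uniform over {1, …, 210} (marginal of a uniform permutation), so P[π(i) > i] = (n − i)/n. Summing: Σ_{i=1}^{210} (n − i)/n = (0 + 1 + … + 209)/210 = 210(210 − 1)/(2·210) = (210 − 1)/2.
Hence E[X] = Σ_{i=1}^{210} (210 − i)/210 = 209/2 ≈ 104.500000.

E[X] = 209/2 = 104.500000.


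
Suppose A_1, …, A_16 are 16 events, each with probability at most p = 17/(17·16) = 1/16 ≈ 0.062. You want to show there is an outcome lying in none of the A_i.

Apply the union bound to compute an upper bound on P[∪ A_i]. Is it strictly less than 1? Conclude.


Union bound: P[∪_{i=1}^{16} A_i] ≤ Σ_i P[A_i] ≤ 16·p = 16·(1/16) = 1.
Numerically: 1 ≈ 1.000.
Is 1 < 1? NO.
Since the bound 1 is ≥ 1, the union bound is uninformative here; it does NOT by itself certify existence.

16·p = 1 ≈ 1.000; existence NOT certified by the union bound.


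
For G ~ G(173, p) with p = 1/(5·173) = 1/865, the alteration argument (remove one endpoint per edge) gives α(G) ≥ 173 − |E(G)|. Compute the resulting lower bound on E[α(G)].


E[|E(G)|] = C(173, 2)·p = 14878 · (1/865) = 86/5.
E[α(G)] ≥ n − E[|E(G)|] = 173 − 86/5 = 779/5.
Numerically: ≈ 155.800000.
(This is only a lower bound; the true E[α(G)] may be larger.)

E[α(G)] ≥ 779/5 ≈ 155.800000.


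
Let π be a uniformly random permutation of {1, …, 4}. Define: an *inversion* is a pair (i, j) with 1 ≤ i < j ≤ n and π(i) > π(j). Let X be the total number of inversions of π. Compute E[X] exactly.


Write X = Σ X_I over the C(4, 2) = 6 pairs i < j, with X_I the indicator of one inversion.
There are 6 indicators.
For each fixed pair i < j, the values π(i) and π(j) are two distinct elements of {1, …, 4} in uniformly random order; by symmetry P[π(i) > π(j)] = 1/2.
By linearity: E[X] = 6 · (1/2) = C(4, 2) · (1/2) = 6/2 = 3 ≈ 3.00000.

E[X] = 3 = 3.00000.


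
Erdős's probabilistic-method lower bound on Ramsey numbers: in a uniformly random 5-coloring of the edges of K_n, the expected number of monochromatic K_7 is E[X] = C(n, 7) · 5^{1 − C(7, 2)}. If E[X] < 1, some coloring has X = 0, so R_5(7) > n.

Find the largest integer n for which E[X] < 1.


We need C(n, 7) · 5^{1 − 21} < 1, i.e. C(n, 7) < 5^{21 − 1} = 95367431640625.
Check values of n near the boundary:
  n = 334: C(334, 7) = 86359460961576; 86359460961576 < 95367431640625? YES
  n = 335: C(335, 7) = 88202498238195; 88202498238195 < 95367431640625? YES
  n = 336: C(336, 7) = 90079147136880; 90079147136880 < 95367431640625? YES
  n = 337: C(337, 7) = 91989916924632; 91989916924632 < 95367431640625? YES
  n = 338: C(338, 7) = 93935323022736; 93935323022736 < 95367431640625? YES
  n = 339: C(339, 7) = 95915887062372; 95915887062372 < 95367431640625? NO
  n = 340: C(340, 7) = 97932136940560; 97932136940560 < 95367431640625? NO
  n = 341: C(341, 7) = 99984606876440; 99984606876440 < 95367431640625? NO
The largest n with C(n, 7) < 95367431640625 is n = 338 (where E[X] = 93935323022736/95367431640625 ≈ 0.985). Hence R_5(7) > 338, i.e. R_5(7) ≥ 339.

Largest n = 338; hence R_5(7) > 338.


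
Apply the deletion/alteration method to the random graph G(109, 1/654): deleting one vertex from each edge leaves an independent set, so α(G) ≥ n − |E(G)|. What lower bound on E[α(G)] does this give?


E[|E(G)|] = C(109, 2)·p = 5886 · (1/654) = 9.
E[α(G)] ≥ n − E[|E(G)|] = 109 − 9 = 100.
Numerically: ≈ 100.00000.
(This is only a lower bound; the true E[α(G)] may be larger.)

E[α(G)] ≥ 100 ≈ 100.00000.


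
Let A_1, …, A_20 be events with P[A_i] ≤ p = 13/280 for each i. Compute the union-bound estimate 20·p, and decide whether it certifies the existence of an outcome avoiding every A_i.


Union bound: P[∪_{i=1}^{20} A_i] ≤ Σ_i P[A_i] ≤ 20·p = 20·(13/280) = 13/14.
Numerically: 13/14 ≈ 0.9286.
Is 13/14 < 1? YES.
Since P[∪ A_i] ≤ 13/14 < 1, the complement has P[∩ A_i^c] ≥ 1 − 13/14 = 1/14 > 0, so some outcome avoids every A_i.

20·p = 13/14 ≈ 0.9286; existence CERTIFIED by the union bound.


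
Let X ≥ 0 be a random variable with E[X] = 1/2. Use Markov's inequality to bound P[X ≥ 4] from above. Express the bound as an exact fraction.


μ = E[X] = 1/2, a = 4.
Markov: P[X ≥ 4] ≤ μ/a = (1/2)/4 = 1/8.
Numerically: ≈ 0.1250.
(Since a = 4 > μ = 0.5000, the bound 1/8 is < 1 and informative.)

P[X ≥ 4] ≤ 1/8 ≈ 0.1250.


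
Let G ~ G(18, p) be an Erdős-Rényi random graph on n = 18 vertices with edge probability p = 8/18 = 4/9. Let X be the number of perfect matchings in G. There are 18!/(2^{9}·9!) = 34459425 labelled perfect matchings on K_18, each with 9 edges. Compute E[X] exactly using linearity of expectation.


K_18 has 18!/(2^{9}·9!) = 34459425 labelled perfect matchings.
For each such perfect matching H, let X_H = 1 if all 9 edges of H are present in G. Then P[X_H = 1] = p^{9} = (4/9)^{9} = 262144/387420489.
By linearity: E[X] = Σ_H E[X_H] = 34459425 · p^{9} = 34459425 · 262144/387420489 = 111522611200/4782969.
Numerically: E[X] ≈ 2.332e+04.

E[X] = 34459425 · (4/9)^{9} = 111522611200/4782969 ≈ 2.332e+04.


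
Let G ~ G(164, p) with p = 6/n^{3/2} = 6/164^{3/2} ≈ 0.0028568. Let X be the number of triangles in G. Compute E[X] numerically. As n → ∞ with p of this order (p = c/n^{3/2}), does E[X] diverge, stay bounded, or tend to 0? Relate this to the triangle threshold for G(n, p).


Number of potential triangles: C(164, 3) = 721764.
Each occurs with probability p³ ≈ (0.0028568)³ ≈ 2.3316128e-08.
By linearity: E[X] = C(164, 3)·p³ ≈ 721764 · 2.3316128e-08 ≈ 0.01683.
Since α = 3/2 > 1, p = c/n^{3/2} = o(1/n) is below the triangle threshold p ~ 1/n. Asymptotically E[X] ~ (c³/6)·n^{3(1−α)} = (6³/6)·n^{-1.5} → 0, so by Markov's inequality G has no triangles w.h.p.

E[X] ≈ 0.01683; in regime p = Θ(1/n^{3/2}) E[X] tends to 0 (below the triangle threshold p ~ 1/n).


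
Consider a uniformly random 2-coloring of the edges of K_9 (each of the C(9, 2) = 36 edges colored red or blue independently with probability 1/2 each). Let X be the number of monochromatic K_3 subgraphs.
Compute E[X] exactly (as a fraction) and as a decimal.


Let X = Σ_S X_S over the C(9, 3) = 84 subsets S of size 3, where X_S = 1 if the K_3 on S is monochromatic.
For a fixed S, the K_3 on S has C(3, 2) = 3 edges. P[all 3 edges red] = (1/2)^3, and likewise for blue, so P[monochromatic] = 2·(1/2)^3 = 2^{1 − 3} = 1/4.
By linearity of expectation: E[X] = C(9, 3) · 2^{1 − 3} = 84 · 1/4 = 21.
Numerically: E[X] ≈ 21.00000.

E[X] = C(9,3)·2^(1−C(3,2)) = 21 ≈ 21.00000.


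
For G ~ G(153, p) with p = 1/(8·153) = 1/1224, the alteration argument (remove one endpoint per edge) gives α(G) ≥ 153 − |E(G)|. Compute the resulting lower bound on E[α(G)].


E[|E(G)|] = C(153, 2)·p = 11628 · (1/1224) = 19/2.
E[α(G)] ≥ n − E[|E(G)|] = 153 − 19/2 = 287/2.
Numerically: ≈ 143.500.
(This is only a lower bound; the true E[α(G)] may be larger.)

E[α(G)] ≥ 287/2 ≈ 143.500.


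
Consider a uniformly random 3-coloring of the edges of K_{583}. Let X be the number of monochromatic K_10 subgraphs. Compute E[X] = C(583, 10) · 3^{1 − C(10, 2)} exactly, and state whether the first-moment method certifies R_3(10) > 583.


E[X] = C(583, 10) · 3^{1 − 45} = 1156690232601431494120 · 3^{−44} = 1156690232601431494120/984770902183611232881.
As a reduced fraction: E[X] = 1156690232601431494120/984770902183611232881 ≈ 1.174578.
Is E[X] < 1? NO.
Since E[X] ≥ 1, the first-moment bound is inconclusive at n = 583; it does NOT by itself certify R_3(10) > 583.

E[X] = 1156690232601431494120/984770902183611232881 ≈ 1.174578; E[X] ≥ 1; first-moment method inconclusive here.


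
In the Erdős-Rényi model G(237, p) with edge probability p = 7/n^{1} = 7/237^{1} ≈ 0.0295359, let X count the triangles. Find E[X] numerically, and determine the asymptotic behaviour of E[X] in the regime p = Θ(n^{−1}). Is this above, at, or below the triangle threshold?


Number of potential triangles: C(237, 3) = 2190670.
Each occurs with probability p³ ≈ (0.0295359)³ ≈ 2.57661234e-05.
By linearity: E[X] = C(237, 3)·p³ ≈ 2190670 · 2.57661234e-05 ≈ 56.445073.
Here α = 1, so p = 7/n is exactly at the triangle threshold p ~ 1/n. Asymptotically E[X] → c³/6 = 7³/6 = 343/6 ≈ 57.166667, a bounded constant. In this regime the triangle count is asymptotically Poisson(c³/6).

E[X] ≈ 56.445073; in regime p = Θ(1/n^{1}) E[X] stays bounded (at the triangle threshold p ~ 1/n).


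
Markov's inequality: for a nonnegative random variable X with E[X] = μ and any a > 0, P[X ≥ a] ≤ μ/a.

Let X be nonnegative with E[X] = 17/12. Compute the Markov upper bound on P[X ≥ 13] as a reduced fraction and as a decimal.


μ = E[X] = 17/12, a = 13.
Markov: P[X ≥ 13] ≤ μ/a = (17/12)/13 = 17/156.
Numerically: ≈ 0.108974.
(Since a = 13 > μ = 1.416667, the bound 17/156 is < 1 and informative.)

P[X ≥ 13] ≤ 17/156 ≈ 0.108974.


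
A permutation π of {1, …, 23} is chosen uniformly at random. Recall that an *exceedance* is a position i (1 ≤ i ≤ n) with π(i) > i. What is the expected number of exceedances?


Write X = Σ_{i=1}^{23} X_i, where X_i = 1_{π(i) > i}.
For each fixed i, π(i) is uniform over {1, …, 23} (marginal of a uniform permutation), so P[π(i) > i] = (n − i)/n. Summing: Σ_{i=1}^{23} (n − i)/n = (0 + 1 + … + 22)/23 = 23(23 − 1)/(2·23) = (23 − 1)/2.
Hence E[X] = Σ_{i=1}^{23} (23 − i)/23 = 11 ≈ 11.000.

E[X] = 11 = 11.000.


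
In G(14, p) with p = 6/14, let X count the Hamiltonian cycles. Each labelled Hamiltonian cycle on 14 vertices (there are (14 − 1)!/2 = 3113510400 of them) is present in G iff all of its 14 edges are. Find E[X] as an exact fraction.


K_14 has (14 − 1)!/2 = 3113510400 labelled Hamiltonian cycles.
For each such Hamiltonian cycle H, let X_H = 1 if all 14 edges of H are present in G. Then P[X_H = 1] = p^{14} = (3/7)^{14} = 4782969/678223072849.
Summing the indicators: E[X] = Σ_H E[X_H] = 3113510400 · p^{14} = 3113510400 · 4782969/678223072849 = 2127403389196800/96889010407.
Numerically: E[X] ≈ 21957.1.

E[X] = 3113510400 · (3/7)^{14} = 2127403389196800/96889010407 ≈ 21957.1.


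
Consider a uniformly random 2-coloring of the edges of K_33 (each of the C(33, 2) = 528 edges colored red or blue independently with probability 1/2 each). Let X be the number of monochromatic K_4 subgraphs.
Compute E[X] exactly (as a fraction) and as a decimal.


Let X = Σ_S X_S over the C(33, 4) = 40920 subsets S of size 4, where X_S = 1 if the K_4 on S is monochromatic.
For a fixed S, the K_4 on S has C(4, 2) = 6 edges. P[all 6 edges red] = (1/2)^6, and likewise for blue, so P[monochromatic] = 2·(1/2)^6 = 2^{1 − 6} = 1/32.
By linearity of expectation: E[X] = C(33, 4) · 2^{1 − 6} = 40920 · 1/32 = 5115/4.
Numerically: E[X] ≈ 1278.7500.

E[X] = C(33,4)·2^(1−C(4,2)) = 5115/4 ≈ 1278.7500.


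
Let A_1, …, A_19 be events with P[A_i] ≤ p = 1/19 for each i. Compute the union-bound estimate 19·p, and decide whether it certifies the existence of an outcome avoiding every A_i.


Union bound: P[∪_{i=1}^{19} A_i] ≤ Σ_i P[A_i] ≤ 19·p = 19·(1/19) = 1.
Numerically: 1 ≈ 1.0000000.
Is 1 < 1? NO.
Since the bound 1 is ≥ 1, the union bound is uninformative here; it does NOT by itself certify existence.

19·p = 1 ≈ 1.0000000; existence NOT certified by the union bound.


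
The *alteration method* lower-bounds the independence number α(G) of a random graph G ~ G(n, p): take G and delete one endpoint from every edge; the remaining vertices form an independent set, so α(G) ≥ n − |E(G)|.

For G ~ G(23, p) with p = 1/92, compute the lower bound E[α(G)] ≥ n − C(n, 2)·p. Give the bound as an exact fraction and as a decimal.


E[|E(G)|] = C(23, 2)·p = 253 · (1/92) = 11/4.
E[α(G)] ≥ n − E[|E(G)|] = 23 − 11/4 = 81/4.
Numerically: ≈ 20.25000.
(This is only a lower bound; the true E[α(G)] may be larger.)

E[α(G)] ≥ 81/4 ≈ 20.25000.


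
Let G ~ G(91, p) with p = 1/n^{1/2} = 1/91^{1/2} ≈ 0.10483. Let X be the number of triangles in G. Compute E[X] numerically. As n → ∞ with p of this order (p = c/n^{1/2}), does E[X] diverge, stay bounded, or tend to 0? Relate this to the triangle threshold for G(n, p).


Number of potential triangles: C(91, 3) = 121485.
Each occurs with probability p³ ≈ (0.10483)³ ≈ 1.1519614e-03.
By linearity: E[X] = C(91, 3)·p³ ≈ 121485 · 1.1519614e-03 ≈ 139.94603.
Since α = 1/2 < 1, p = c/n^{1/2} ≫ 1/n is above the triangle threshold p ~ 1/n. Asymptotically E[X] ~ (c³/6)·n^{3(1−α)} = (1³/6)·n^{1.5} → ∞; triangles are abundant w.h.p.

E[X] ≈ 139.94603; in regime p = Θ(1/n^{1/2}) E[X] diverges (above the triangle threshold p ~ 1/n).


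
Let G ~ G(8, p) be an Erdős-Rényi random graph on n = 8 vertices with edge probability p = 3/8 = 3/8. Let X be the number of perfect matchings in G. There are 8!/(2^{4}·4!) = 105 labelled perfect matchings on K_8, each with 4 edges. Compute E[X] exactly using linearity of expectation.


K_8 has 8!/(2^{4}·4!) = 105 labelled perfect matchings.
For each such perfect matching H, let X_H = 1 if all 4 edges of H are present in G. Then P[X_H = 1] = p^{4} = (3/8)^{4} = 81/4096.
Summing the indicators: E[X] = Σ_H E[X_H] = 105 · p^{4} = 105 · 81/4096 = 8505/4096.
Numerically: E[X] ≈ 2.0764.

E[X] = 105 · (3/8)^{4} = 8505/4096 ≈ 2.0764.


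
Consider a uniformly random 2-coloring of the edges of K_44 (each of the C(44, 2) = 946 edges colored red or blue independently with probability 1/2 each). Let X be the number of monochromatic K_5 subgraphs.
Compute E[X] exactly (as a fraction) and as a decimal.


Let X = Σ_S X_S over the C(44, 5) = 1086008 subsets S of size 5, where X_S = 1 if the K_5 on S is monochromatic.
For a fixed S, the K_5 on S has C(5, 2) = 10 edges. P[all 10 edges red] = (1/2)^10, and likewise for blue, so P[monochromatic] = 2·(1/2)^10 = 2^{1 − 10} = 1/512.
By linearity of expectation: E[X] = C(44, 5) · 2^{1 − 10} = 1086008 · 1/512 = 135751/64.
Numerically: E[X] ≈ 2121.10938.

E[X] = C(44,5)·2^(1−C(5,2)) = 135751/64 ≈ 2121.10938.


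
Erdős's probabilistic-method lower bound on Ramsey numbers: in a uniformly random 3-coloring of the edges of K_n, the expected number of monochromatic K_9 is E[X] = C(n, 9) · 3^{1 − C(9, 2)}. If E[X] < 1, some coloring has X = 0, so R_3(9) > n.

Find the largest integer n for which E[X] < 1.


We need C(n, 9) · 3^{1 − 36} < 1, i.e. C(n, 9) < 3^{36 − 1} = 50031545098999707.
Check values of n near the boundary:
  n = 295: C(295, 9) = 41221140106119260; 41221140106119260 < 50031545098999707? YES
  n = 296: C(296, 9) = 42513789098994080; 42513789098994080 < 50031545098999707? YES
  n = 297: C(297, 9) = 43842345008337645; 43842345008337645 < 50031545098999707? YES
  n = 298: C(298, 9) = 45207677551849890; 45207677551849890 < 50031545098999707? YES
  n = 299: C(299, 9) = 46610674441390059; 46610674441390059 < 50031545098999707? YES
  n = 300: C(300, 9) = 48052241692154700; 48052241692154700 < 50031545098999707? YES
  n = 301: C(301, 9) = 49533303936090975; 49533303936090975 < 50031545098999707? YES
  n = 302: C(302, 9) = 51054804739588650; 51054804739588650 < 50031545098999707? NO
  n = 303: C(303, 9) = 52617706925494425; 52617706925494425 < 50031545098999707? NO
The largest n with C(n, 9) < 50031545098999707 is n = 301 (where E[X] = 16511101312030325/16677181699666569 ≈ 0.990041). Hence R_3(9) > 301, i.e. R_3(9) ≥ 302.

Largest n = 301; hence R_3(9) > 301.


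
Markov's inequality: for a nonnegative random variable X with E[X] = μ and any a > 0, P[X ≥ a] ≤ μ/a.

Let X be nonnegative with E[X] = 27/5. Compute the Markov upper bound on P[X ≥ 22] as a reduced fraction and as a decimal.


μ = E[X] = 27/5, a = 22.
Markov: P[X ≥ 22] ≤ μ/a = (27/5)/22 = 27/110.
Numerically: ≈ 0.245.
(Since a = 22 > μ = 5.400, the bound 27/110 is < 1 and informative.)

P[X ≥ 22] ≤ 27/110 ≈ 0.245.


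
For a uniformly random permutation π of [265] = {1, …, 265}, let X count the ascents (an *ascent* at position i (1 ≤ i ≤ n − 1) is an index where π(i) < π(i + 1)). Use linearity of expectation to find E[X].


Write X = Σ X_I over i = 1, …, 264, with X_I the indicator of one ascent.
There are 264 indicators.
For each fixed i, the pair (π(i), π(i+1)) is a uniformly random ordered pair of distinct values from {1, …, 265}; by symmetry P[π(i) < π(i+1)] = 1/2.
By linearity: E[X] = 264 · (1/2) = (265 − 1) · (1/2) = 132 ≈ 132.000.

E[X] = 132 = 132.000.


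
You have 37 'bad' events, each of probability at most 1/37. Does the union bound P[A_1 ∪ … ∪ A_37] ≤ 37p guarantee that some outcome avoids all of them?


Union bound: P[∪_{i=1}^{37} A_i] ≤ Σ_i P[A_i] ≤ 37·p = 37·(1/37) = 1.
Numerically: 1 ≈ 1.000.
Is 1 < 1? NO.
Since the bound 1 is ≥ 1, the union bound is uninformative here; it does NOT by itself certify existence.

37·p = 1 ≈ 1.000; existence NOT certified by the union bound.


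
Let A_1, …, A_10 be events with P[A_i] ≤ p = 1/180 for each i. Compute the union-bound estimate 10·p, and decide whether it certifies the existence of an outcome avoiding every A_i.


Union bound: P[∪_{i=1}^{10} A_i] ≤ Σ_i P[A_i] ≤ 10·p = 10·(1/180) = 1/18.
Numerically: 1/18 ≈ 0.055556.
Is 1/18 < 1? YES.
Since P[∪ A_i] ≤ 1/18 < 1, the complement has P[∩ A_i^c] ≥ 1 − 1/18 = 17/18 > 0, so some outcome avoids every A_i.

10·p = 1/18 ≈ 0.055556; existence CERTIFIED by the union bound.


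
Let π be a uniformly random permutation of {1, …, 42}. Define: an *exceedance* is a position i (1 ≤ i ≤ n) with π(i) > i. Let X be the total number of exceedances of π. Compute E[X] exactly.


Write X = Σ_{i=1}^{42} X_i, where X_i = 1_{π(i) > i}.
For each fixed i, π(i) is uniform over {1, …, 42} (marginal of a uniform permutation), so P[π(i) > i] = (n − i)/n. Summing: Σ_{i=1}^{42} (n − i)/n = (0 + 1 + … + 41)/42 = 42(42 − 1)/(2·42) = (42 − 1)/2.
Hence E[X] = Σ_{i=1}^{42} (42 − i)/42 = 41/2 ≈ 20.5000.

E[X] = 41/2 = 20.5000.


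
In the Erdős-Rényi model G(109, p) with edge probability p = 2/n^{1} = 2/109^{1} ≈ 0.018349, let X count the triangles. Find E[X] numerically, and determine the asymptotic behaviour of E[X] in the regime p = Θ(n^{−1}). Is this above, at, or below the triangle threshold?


Number of potential triangles: C(109, 3) = 209934.
Each occurs with probability p³ ≈ (0.018349)³ ≈ 6.1774678e-06.
By linearity: E[X] = C(109, 3)·p³ ≈ 209934 · 6.1774678e-06 ≈ 1.29686.
Here α = 1, so p = 2/n is exactly at the triangle threshold p ~ 1/n. Asymptotically E[X] → c³/6 = 2³/6 = 4/3 ≈ 1.33333, a bounded constant. In this regime the triangle count is asymptotically Poisson(c³/6).

E[X] ≈ 1.29686; in regime p = Θ(1/n^{1}) E[X] stays bounded (at the triangle threshold p ~ 1/n).


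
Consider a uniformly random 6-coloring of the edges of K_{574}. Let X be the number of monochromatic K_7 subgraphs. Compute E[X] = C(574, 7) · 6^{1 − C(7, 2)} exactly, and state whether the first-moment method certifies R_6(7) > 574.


E[X] = C(574, 7) · 6^{1 − 21} = 3926481655188664 · 6^{−20} = 3926481655188664/3656158440062976.
As a reduced fraction: E[X] = 490810206898583/457019805007872 ≈ 1.0739.
Is E[X] < 1? NO.
Since E[X] ≥ 1, the first-moment bound is inconclusive at n = 574; it does NOT by itself certify R_6(7) > 574.

E[X] = 490810206898583/457019805007872 ≈ 1.0739; E[X] ≥ 1; first-moment method inconclusive here.


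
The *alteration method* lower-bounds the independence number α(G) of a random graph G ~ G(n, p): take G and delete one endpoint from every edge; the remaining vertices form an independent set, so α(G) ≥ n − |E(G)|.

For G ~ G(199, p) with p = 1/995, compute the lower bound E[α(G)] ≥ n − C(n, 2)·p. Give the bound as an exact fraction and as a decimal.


E[|E(G)|] = C(199, 2)·p = 19701 · (1/995) = 99/5.
E[α(G)] ≥ n − E[|E(G)|] = 199 − 99/5 = 896/5.
Numerically: ≈ 179.2000.
(This is only a lower bound; the true E[α(G)] may be larger.)

E[α(G)] ≥ 896/5 ≈ 179.2000.


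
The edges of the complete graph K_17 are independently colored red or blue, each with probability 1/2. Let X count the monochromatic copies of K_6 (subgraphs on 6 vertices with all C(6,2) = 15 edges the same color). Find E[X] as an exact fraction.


Let X = Σ_S X_S over the C(17, 6) = 12376 subsets S of size 6, where X_S = 1 if the K_6 on S is monochromatic.
For a fixed S, the K_6 on S has C(6, 2) = 15 edges. P[all 15 edges red] = (1/2)^15, and likewise for blue, so P[monochromatic] = 2·(1/2)^15 = 2^{1 − 15} = 1/16384.
Summing: E[X] = C(17, 6) · 2^{1 − 15} = 12376 · 1/16384 = 1547/2048.
Numerically: E[X] ≈ 0.7554.

E[X] = C(17,6)·2^(1−C(6,2)) = 1547/2048 ≈ 0.7554.


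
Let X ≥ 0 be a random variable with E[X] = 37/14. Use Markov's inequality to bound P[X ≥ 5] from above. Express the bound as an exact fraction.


μ = E[X] = 37/14, a = 5.
Markov: P[X ≥ 5] ≤ μ/a = (37/14)/5 = 37/70.
Numerically: ≈ 0.528571.
(Since a = 5 > μ = 2.642857, the bound 37/70 is < 1 and informative.)

P[X ≥ 5] ≤ 37/70 ≈ 0.528571.


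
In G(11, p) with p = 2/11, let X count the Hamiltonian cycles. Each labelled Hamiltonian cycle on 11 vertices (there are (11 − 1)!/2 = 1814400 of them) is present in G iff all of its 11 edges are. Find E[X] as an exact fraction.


K_11 has (11 − 1)!/2 = 1814400 labelled Hamiltonian cycles.
For each such Hamiltonian cycle H, let X_H = 1 if all 11 edges of H are present in G. Then P[X_H = 1] = p^{11} = (2/11)^{11} = 2048/285311670611.
Summing the indicators: E[X] = Σ_H E[X_H] = 1814400 · p^{11} = 1814400 · 2048/285311670611 = 3715891200/285311670611.
Numerically: E[X] ≈ 0.013024.

E[X] = 1814400 · (2/11)^{11} = 3715891200/285311670611 ≈ 0.013024.


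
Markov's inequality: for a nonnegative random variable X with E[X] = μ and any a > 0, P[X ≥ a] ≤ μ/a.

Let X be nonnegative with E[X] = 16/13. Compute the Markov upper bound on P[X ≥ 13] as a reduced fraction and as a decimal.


μ = E[X] = 16/13, a = 13.
Markov: P[X ≥ 13] ≤ μ/a = (16/13)/13 = 16/169.
Numerically: ≈ 0.0947.
(Since a = 13 > μ = 1.2308, the bound 16/169 is < 1 and informative.)

P[X ≥ 13] ≤ 16/169 ≈ 0.0947.


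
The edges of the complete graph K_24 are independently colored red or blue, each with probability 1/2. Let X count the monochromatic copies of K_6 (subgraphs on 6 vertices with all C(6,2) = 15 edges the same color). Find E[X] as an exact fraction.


Let X = Σ_S X_S over the C(24, 6) = 134596 subsets S of size 6, where X_S = 1 if the K_6 on S is monochromatic.
For a fixed S, the K_6 on S has C(6, 2) = 15 edges. P[all 15 edges red] = (1/2)^15, and likewise for blue, so P[monochromatic] = 2·(1/2)^15 = 2^{1 − 15} = 1/16384.
By linearity: E[X] = C(24, 6) · 2^{1 − 15} = 134596 · 1/16384 = 33649/4096.
Numerically: E[X] ≈ 8.215.

E[X] = C(24,6)·2^(1−C(6,2)) = 33649/4096 ≈ 8.215.


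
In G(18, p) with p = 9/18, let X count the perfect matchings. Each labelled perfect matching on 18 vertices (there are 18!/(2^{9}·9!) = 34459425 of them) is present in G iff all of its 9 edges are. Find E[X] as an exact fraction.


K_18 has 18!/(2^{9}·9!) = 34459425 labelled perfect matchings.
For each such perfect matching H, let X_H = 1 if all 9 edges of H are present in G. Then P[X_H = 1] = p^{9} = (1/2)^{9} = 1/512.
By linearity of expectation: E[X] = Σ_H E[X_H] = 34459425 · p^{9} = 34459425 · 1/512 = 34459425/512.
Numerically: E[X] ≈ 6.73e+04.

E[X] = 34459425 · (1/2)^{9} = 34459425/512 ≈ 6.73e+04.


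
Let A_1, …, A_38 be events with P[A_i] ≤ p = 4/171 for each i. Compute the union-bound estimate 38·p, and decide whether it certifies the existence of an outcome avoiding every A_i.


Union bound: P[∪_{i=1}^{38} A_i] ≤ Σ_i P[A_i] ≤ 38·p = 38·(4/171) = 8/9.
Numerically: 8/9 ≈ 0.8888889.
Is 8/9 < 1? YES.
Since P[∪ A_i] ≤ 8/9 < 1, the complement has P[∩ A_i^c] ≥ 1 − 8/9 = 1/9 > 0, so some outcome avoids every A_i.

38·p = 8/9 ≈ 0.8888889; existence CERTIFIED by the union bound.


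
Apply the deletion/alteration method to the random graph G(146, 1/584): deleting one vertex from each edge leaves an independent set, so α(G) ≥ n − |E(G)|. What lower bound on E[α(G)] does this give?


E[|E(G)|] = C(146, 2)·p = 10585 · (1/584) = 145/8.
E[α(G)] ≥ n − E[|E(G)|] = 146 − 145/8 = 1023/8.
Numerically: ≈ 127.8750.
(This is only a lower bound; the true E[α(G)] may be larger.)

E[α(G)] ≥ 1023/8 ≈ 127.8750.


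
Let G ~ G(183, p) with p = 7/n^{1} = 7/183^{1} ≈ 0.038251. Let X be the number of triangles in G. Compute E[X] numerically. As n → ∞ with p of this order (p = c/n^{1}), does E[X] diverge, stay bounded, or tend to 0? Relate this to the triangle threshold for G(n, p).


Number of potential triangles: C(183, 3) = 1004731.
Each occurs with probability p³ ≈ (0.038251)³ ≈ 5.5968137e-05.
By linearity: E[X] = C(183, 3)·p³ ≈ 1004731 · 5.5968137e-05 ≈ 56.23292.
Here α = 1, so p = 7/n is exactly at the triangle threshold p ~ 1/n. Asymptotically E[X] → c³/6 = 7³/6 = 343/6 ≈ 57.16667, a bounded constant. In this regime the triangle count is asymptotically Poisson(c³/6).

E[X] ≈ 56.23292; in regime p = Θ(1/n^{1}) E[X] stays bounded (at the triangle threshold p ~ 1/n).


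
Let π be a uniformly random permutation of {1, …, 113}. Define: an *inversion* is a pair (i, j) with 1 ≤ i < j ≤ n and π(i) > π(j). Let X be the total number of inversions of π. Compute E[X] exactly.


Write X = Σ X_I over the C(113, 2) = 6328 pairs i < j, with X_I the indicator of one inversion.
There are 6328 indicators.
For each fixed pair i < j, the values π(i) and π(j) are two distinct elements of {1, …, 113} in uniformly random order; by symmetry P[π(i) > π(j)] = 1/2.
By linearity: E[X] = 6328 · (1/2) = C(113, 2) · (1/2) = 6328/2 = 3164 ≈ 3164.000.

E[X] = 3164 = 3164.000.


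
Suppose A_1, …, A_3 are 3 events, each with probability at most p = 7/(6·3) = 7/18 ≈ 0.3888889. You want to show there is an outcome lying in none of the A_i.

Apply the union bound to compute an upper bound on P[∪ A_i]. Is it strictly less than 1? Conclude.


Union bound: P[∪_{i=1}^{3} A_i] ≤ Σ_i P[A_i] ≤ 3·p = 3·(7/18) = 7/6.
Numerically: 7/6 ≈ 1.1666667.
Is 7/6 < 1? NO.
Since the bound 7/6 is ≥ 1, the union bound is uninformative here; it does NOT by itself certify existence.

3·p = 7/6 ≈ 1.1666667; existence NOT certified by the union bound.


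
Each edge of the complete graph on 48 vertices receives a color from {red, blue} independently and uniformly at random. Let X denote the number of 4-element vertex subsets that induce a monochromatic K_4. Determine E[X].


Let X = Σ_S X_S over the C(48, 4) = 194580 subsets S of size 4, where X_S = 1 if the K_4 on S is monochromatic.
For a fixed S, the K_4 on S has C(4, 2) = 6 edges. P[all 6 edges red] = (1/2)^6, and likewise for blue, so P[monochromatic] = 2·(1/2)^6 = 2^{1 − 6} = 1/32.
Summing: E[X] = C(48, 4) · 2^{1 − 6} = 194580 · 1/32 = 48645/8.
Numerically: E[X] ≈ 6080.625.

E[X] = C(48,4)·2^(1−C(4,2)) = 48645/8 ≈ 6080.625.


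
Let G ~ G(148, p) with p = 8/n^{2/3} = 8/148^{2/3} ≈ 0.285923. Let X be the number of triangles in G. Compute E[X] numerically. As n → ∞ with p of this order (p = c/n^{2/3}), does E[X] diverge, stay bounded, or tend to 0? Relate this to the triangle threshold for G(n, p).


Number of potential triangles: C(148, 3) = 529396.
Each occurs with probability p³ ≈ (0.285923)³ ≈ 2.33747261e-02.
By linearity: E[X] = C(148, 3)·p³ ≈ 529396 · 2.33747261e-02 ≈ 12374.486486.
Since α = 2/3 < 1, p = c/n^{2/3} ≫ 1/n is above the triangle threshold p ~ 1/n. Asymptotically E[X] ~ (c³/6)·n^{3(1−α)} = (8³/6)·n^{1} → ∞; triangles are abundant w.h.p.

E[X] ≈ 12374.486486; in regime p = Θ(1/n^{2/3}) E[X] diverges (above the triangle threshold p ~ 1/n).


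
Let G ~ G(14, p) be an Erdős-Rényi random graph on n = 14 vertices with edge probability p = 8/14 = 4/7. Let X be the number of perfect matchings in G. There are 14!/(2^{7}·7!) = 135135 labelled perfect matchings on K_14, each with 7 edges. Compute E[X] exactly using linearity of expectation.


K_14 has 14!/(2^{7}·7!) = 135135 labelled perfect matchings.
For each such perfect matching H, let X_H = 1 if all 7 edges of H are present in G. Then P[X_H = 1] = p^{7} = (4/7)^{7} = 16384/823543.
Summing the indicators: E[X] = Σ_H E[X_H] = 135135 · p^{7} = 135135 · 16384/823543 = 316293120/117649.
Numerically: E[X] ≈ 2.69e+03.

E[X] = 135135 · (4/7)^{7} = 316293120/117649 ≈ 2.69e+03.


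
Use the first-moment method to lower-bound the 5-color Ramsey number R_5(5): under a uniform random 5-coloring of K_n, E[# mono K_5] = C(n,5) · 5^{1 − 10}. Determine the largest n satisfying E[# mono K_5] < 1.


We need C(n, 5) · 5^{1 − 10} < 1, i.e. C(n, 5) < 5^{10 − 1} = 1953125.
Check values of n near the boundary:
  n = 43: C(43, 5) = 962598; 962598 < 1953125? YES
  n = 44: C(44, 5) = 1086008; 1086008 < 1953125? YES
  n = 45: C(45, 5) = 1221759; 1221759 < 1953125? YES
  n = 46: C(46, 5) = 1370754; 1370754 < 1953125? YES
  n = 47: C(47, 5) = 1533939; 1533939 < 1953125? YES
  n = 48: C(48, 5) = 1712304; 1712304 < 1953125? YES
  n = 49: C(49, 5) = 1906884; 1906884 < 1953125? YES
  n = 50: C(50, 5) = 2118760; 2118760 < 1953125? NO
The largest n with C(n, 5) < 1953125 is n = 49 (where E[X] = 1906884/1953125 ≈ 0.976325). Hence R_5(5) > 49, i.e. R_5(5) ≥ 50.

Largest n = 49; hence R_5(5) > 49.


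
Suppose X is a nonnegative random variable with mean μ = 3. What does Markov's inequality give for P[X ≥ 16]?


μ = E[X] = 3, a = 16.
Markov: P[X ≥ 16] ≤ μ/a = (3)/16 = 3/16.
Numerically: ≈ 0.18750.
(Since a = 16 > μ = 3.00000, the bound 3/16 is < 1 and informative.)

P[X ≥ 16] ≤ 3/16 ≈ 0.18750.


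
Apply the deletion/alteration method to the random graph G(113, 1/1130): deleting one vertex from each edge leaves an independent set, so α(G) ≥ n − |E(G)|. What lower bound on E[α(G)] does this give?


E[|E(G)|] = C(113, 2)·p = 6328 · (1/1130) = 28/5.
E[α(G)] ≥ n − E[|E(G)|] = 113 − 28/5 = 537/5.
Numerically: ≈ 107.400.
(This is only a lower bound; the true E[α(G)] may be larger.)

E[α(G)] ≥ 537/5 ≈ 107.400.


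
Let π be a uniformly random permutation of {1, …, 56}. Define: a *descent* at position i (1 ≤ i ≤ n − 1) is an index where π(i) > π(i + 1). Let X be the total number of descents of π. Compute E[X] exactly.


Write X = Σ X_I over i = 1, …, 55, with X_I the indicator of one descent.
There are 55 indicators.
For each fixed i, the pair (π(i), π(i+1)) is a uniformly random ordered pair of distinct values from {1, …, 56}; by symmetry P[π(i) > π(i+1)] = 1/2.
By linearity: E[X] = 55 · (1/2) = (56 − 1) · (1/2) = 55/2 ≈ 27.50000.

E[X] = 55/2 = 27.50000.
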